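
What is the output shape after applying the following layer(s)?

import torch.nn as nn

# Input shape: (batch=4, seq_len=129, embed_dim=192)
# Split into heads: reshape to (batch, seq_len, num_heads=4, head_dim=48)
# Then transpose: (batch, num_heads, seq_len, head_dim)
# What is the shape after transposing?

Input shape: (4, 129, 192)
  -> after reshape: (4, 129, 4, 48)
Output shape: (4, 4, 129, 48)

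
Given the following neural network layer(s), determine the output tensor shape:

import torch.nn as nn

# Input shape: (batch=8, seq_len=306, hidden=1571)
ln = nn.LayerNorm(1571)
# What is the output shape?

Input shape: (8, 306, 1571)
Output shape: (8, 306, 1571)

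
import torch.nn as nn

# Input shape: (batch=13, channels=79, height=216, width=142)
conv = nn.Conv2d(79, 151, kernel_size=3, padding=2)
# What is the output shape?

Input shape: (13, 79, 216, 142)
Output shape: (13, 151, 218, 144)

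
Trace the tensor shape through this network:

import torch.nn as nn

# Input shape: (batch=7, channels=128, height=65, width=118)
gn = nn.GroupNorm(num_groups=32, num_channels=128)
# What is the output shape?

Input shape: (7, 128, 65, 118)
Output shape: (7, 128, 65, 118)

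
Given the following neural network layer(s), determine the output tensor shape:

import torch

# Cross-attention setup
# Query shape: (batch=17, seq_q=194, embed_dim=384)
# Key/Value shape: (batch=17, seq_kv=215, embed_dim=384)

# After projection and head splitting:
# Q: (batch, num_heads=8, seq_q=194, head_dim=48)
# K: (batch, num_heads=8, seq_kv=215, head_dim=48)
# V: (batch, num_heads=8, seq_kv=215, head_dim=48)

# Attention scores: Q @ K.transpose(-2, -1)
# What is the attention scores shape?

Input shape: (17, 194, 384)
Output shape: (17, 8, 194, 215)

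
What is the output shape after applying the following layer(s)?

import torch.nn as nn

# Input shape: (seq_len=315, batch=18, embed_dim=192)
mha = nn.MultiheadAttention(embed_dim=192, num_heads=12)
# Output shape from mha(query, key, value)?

Input shape: (315, 18, 192)
Output shape: (315, 18, 192)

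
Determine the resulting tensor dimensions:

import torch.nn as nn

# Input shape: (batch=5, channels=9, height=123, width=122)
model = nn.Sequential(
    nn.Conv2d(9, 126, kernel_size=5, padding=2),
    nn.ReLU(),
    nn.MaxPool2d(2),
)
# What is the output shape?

Input shape: (5, 9, 123, 122)
  -> after Conv2d: (5, 126, 123, 122)
  -> after ReLU: (5, 126, 123, 122)
Output shape: (5, 126, 61, 61)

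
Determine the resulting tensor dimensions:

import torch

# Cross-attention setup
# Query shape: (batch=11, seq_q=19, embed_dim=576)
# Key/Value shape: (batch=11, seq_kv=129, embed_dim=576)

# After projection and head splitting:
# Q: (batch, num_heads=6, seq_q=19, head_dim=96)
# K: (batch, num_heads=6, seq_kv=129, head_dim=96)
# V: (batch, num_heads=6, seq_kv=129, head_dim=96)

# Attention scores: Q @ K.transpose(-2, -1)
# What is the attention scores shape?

Input shape: (11, 19, 576)
Output shape: (11, 6, 19, 129)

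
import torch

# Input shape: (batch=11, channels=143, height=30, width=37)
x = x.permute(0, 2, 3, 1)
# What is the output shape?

Input shape: (11, 143, 30, 37)
Output shape: (11, 30, 37, 143)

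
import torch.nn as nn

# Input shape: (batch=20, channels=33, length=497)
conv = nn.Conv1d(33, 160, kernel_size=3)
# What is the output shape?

Input shape: (20, 33, 497)
Output shape: (20, 160, 495)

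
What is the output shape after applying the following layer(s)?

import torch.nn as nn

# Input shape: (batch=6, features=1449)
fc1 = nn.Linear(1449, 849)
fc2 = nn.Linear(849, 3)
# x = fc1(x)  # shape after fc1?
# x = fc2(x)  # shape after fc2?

Input shape: (6, 1449)
  -> after fc1: (6, 849)
Output shape: (6, 3)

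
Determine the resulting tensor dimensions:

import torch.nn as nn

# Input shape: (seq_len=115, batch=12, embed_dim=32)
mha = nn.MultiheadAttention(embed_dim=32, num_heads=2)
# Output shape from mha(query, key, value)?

Input shape: (115, 12, 32)
Output shape: (115, 12, 32)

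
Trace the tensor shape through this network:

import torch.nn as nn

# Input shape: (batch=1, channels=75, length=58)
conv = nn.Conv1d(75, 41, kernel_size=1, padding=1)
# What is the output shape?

Input shape: (1, 75, 58)
Output shape: (1, 41, 60)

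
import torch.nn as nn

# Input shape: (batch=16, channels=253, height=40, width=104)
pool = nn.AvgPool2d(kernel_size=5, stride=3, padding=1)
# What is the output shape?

Input shape: (16, 253, 40, 104)
Output shape: (16, 253, 13, 34)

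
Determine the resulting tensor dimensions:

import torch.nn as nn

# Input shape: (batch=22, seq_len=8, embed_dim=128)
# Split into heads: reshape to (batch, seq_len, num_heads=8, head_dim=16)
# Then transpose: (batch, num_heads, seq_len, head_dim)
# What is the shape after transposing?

Input shape: (22, 8, 128)
  -> after reshape: (22, 8, 8, 16)
Output shape: (22, 8, 8, 16)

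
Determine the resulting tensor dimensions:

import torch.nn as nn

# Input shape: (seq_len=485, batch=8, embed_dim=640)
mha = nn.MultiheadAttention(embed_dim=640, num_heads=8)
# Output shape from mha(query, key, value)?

Input shape: (485, 8, 640)
Output shape: (485, 8, 640)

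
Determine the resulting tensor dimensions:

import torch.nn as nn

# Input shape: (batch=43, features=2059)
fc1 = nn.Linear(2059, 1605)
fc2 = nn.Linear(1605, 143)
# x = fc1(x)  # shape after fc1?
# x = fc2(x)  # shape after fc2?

Input shape: (43, 2059)
  -> after fc1: (43, 1605)
Output shape: (43, 143)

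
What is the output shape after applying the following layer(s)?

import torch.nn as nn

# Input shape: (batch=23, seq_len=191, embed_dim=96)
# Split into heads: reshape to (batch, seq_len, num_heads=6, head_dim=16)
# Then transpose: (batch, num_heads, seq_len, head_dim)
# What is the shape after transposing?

Input shape: (23, 191, 96)
  -> after reshape: (23, 191, 6, 16)
Output shape: (23, 6, 191, 16)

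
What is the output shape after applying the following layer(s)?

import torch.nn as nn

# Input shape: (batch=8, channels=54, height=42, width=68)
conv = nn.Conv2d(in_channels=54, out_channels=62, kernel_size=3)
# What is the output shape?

Input shape: (8, 54, 42, 68)
Output shape: (8, 62, 40, 66)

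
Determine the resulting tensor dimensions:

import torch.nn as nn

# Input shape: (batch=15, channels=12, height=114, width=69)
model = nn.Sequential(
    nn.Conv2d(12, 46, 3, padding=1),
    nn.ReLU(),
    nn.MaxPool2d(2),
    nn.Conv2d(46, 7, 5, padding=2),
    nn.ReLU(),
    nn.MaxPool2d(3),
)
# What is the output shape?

Input shape: (15, 12, 114, 69)
  -> after first Conv2d: (15, 46, 114, 69)
  -> after first MaxPool2d: (15, 46, 57, 34)
  -> after second Conv2d: (15, 7, 57, 34)
Output shape: (15, 7, 19, 11)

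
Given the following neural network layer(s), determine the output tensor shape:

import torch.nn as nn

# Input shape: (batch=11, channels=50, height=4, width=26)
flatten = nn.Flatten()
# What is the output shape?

Input shape: (11, 50, 4, 26)
Output shape: (11, 5200)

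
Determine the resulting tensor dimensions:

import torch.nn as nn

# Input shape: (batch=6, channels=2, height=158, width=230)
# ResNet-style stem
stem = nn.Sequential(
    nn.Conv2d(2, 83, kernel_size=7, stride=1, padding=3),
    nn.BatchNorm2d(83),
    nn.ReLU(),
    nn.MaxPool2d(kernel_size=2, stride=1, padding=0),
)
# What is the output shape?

Input shape: (6, 2, 158, 230)
  -> after Conv2d 7x7 stride=1: (6, 83, 158, 230)
Output shape: (6, 83, 157, 229)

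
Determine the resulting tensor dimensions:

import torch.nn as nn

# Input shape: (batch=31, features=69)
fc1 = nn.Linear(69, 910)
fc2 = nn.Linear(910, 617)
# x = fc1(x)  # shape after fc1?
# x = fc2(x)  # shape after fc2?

Input shape: (31, 69)
  -> after fc1: (31, 910)
Output shape: (31, 617)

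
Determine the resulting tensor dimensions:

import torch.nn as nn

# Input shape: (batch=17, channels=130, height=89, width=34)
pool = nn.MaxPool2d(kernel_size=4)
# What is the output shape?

Input shape: (17, 130, 89, 34)
Output shape: (17, 130, 22, 8)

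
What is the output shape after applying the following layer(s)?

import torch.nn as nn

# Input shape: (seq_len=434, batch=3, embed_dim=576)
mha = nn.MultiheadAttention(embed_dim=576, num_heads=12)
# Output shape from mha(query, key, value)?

Input shape: (434, 3, 576)
Output shape: (434, 3, 576)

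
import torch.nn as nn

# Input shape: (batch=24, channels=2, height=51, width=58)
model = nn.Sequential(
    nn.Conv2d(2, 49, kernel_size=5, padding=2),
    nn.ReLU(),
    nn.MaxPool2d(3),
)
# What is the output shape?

Input shape: (24, 2, 51, 58)
  -> after Conv2d: (24, 49, 51, 58)
  -> after ReLU: (24, 49, 51, 58)
Output shape: (24, 49, 17, 19)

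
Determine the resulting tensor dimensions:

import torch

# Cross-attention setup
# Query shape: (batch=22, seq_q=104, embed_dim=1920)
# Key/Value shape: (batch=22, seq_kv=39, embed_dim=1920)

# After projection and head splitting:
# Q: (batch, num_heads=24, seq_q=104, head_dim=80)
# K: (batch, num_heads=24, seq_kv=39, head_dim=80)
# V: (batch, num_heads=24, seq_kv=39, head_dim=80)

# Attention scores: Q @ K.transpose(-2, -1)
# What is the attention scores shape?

Input shape: (22, 104, 1920)
Output shape: (22, 24, 104, 39)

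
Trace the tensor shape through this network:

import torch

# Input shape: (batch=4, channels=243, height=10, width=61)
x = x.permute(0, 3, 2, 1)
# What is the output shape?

Input shape: (4, 243, 10, 61)
Output shape: (4, 61, 10, 243)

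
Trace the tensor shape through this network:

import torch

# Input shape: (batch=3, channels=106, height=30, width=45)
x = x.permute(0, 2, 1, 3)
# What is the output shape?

Input shape: (3, 106, 30, 45)
Output shape: (3, 30, 106, 45)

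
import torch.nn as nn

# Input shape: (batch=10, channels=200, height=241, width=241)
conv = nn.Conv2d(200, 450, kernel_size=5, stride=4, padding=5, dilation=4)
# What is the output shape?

Input shape: (10, 200, 241, 241)
Output shape: (10, 450, 59, 59)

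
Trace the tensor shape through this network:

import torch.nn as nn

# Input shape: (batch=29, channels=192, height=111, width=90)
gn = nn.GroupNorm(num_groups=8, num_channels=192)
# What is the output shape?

Input shape: (29, 192, 111, 90)
Output shape: (29, 192, 111, 90)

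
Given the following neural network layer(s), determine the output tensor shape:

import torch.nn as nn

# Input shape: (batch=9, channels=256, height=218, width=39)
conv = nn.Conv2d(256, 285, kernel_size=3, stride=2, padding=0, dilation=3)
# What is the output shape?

Input shape: (9, 256, 218, 39)
Output shape: (9, 285, 106, 17)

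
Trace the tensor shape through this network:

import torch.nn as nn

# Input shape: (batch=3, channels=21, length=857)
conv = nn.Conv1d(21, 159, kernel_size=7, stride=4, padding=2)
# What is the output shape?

Input shape: (3, 21, 857)
Output shape: (3, 159, 214)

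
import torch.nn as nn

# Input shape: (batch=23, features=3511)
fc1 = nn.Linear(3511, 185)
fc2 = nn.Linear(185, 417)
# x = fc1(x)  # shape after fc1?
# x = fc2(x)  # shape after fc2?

Input shape: (23, 3511)
  -> after fc1: (23, 185)
Output shape: (23, 417)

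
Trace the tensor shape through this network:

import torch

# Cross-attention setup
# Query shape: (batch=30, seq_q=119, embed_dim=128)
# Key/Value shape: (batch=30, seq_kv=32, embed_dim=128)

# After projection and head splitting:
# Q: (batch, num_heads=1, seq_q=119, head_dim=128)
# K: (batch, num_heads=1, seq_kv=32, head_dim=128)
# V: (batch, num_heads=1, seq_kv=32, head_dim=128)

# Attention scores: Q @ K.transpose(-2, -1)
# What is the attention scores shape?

Input shape: (30, 119, 128)
Output shape: (30, 1, 119, 32)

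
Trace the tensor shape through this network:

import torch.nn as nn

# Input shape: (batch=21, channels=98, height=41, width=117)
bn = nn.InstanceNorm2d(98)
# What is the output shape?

Input shape: (21, 98, 41, 117)
Output shape: (21, 98, 41, 117)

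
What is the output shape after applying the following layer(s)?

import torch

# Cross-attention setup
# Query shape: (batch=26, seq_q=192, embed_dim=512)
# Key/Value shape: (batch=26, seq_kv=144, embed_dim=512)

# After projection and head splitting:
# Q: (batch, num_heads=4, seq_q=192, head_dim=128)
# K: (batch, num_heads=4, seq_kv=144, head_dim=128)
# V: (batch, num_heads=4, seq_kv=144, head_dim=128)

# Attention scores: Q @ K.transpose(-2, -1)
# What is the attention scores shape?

Input shape: (26, 192, 512)
Output shape: (26, 4, 192, 144)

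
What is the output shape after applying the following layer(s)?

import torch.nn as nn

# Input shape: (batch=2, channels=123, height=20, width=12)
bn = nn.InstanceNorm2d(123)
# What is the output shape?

Input shape: (2, 123, 20, 12)
Output shape: (2, 123, 20, 12)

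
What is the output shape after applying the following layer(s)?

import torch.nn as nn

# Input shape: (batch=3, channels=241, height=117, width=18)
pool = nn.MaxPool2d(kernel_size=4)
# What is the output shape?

Input shape: (3, 241, 117, 18)
Output shape: (3, 241, 29, 4)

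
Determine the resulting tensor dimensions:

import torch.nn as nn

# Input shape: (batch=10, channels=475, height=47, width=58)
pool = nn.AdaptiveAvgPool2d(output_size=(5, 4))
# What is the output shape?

Input shape: (10, 475, 47, 58)
Output shape: (10, 475, 5, 4)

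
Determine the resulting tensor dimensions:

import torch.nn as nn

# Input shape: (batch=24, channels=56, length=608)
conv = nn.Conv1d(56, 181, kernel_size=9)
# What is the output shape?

Input shape: (24, 56, 608)
Output shape: (24, 181, 600)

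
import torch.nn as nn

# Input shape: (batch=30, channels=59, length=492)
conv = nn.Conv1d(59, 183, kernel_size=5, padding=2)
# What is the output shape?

Input shape: (30, 59, 492)
Output shape: (30, 183, 492)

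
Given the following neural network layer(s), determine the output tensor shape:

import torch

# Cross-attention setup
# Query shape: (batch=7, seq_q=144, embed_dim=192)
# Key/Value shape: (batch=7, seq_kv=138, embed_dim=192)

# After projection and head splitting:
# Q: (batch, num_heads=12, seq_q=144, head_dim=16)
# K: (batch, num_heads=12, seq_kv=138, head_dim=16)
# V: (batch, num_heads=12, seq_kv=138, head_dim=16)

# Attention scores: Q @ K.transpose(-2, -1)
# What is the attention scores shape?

Input shape: (7, 144, 192)
Output shape: (7, 12, 144, 138)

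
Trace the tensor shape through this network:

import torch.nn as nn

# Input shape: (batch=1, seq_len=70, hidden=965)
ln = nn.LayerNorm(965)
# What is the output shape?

Input shape: (1, 70, 965)
Output shape: (1, 70, 965)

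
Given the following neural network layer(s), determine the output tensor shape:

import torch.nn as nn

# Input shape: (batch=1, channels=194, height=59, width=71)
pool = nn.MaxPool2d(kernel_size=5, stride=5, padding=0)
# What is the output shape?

Input shape: (1, 194, 59, 71)
Output shape: (1, 194, 11, 14)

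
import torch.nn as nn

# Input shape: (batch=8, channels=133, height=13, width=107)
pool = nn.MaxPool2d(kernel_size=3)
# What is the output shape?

Input shape: (8, 133, 13, 107)
Output shape: (8, 133, 4, 35)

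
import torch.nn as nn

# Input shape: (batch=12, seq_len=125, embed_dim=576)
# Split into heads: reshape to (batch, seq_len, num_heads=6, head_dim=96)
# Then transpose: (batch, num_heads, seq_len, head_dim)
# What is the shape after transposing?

Input shape: (12, 125, 576)
  -> after reshape: (12, 125, 6, 96)
Output shape: (12, 6, 125, 96)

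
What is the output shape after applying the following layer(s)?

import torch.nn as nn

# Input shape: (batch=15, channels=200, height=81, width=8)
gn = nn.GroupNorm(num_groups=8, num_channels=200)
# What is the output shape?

Input shape: (15, 200, 81, 8)
Output shape: (15, 200, 81, 8)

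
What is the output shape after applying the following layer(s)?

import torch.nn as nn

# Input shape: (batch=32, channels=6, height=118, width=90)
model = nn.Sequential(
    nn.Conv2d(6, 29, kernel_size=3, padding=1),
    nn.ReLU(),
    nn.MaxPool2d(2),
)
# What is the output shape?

Input shape: (32, 6, 118, 90)
  -> after Conv2d: (32, 29, 118, 90)
  -> after ReLU: (32, 29, 118, 90)
Output shape: (32, 29, 59, 45)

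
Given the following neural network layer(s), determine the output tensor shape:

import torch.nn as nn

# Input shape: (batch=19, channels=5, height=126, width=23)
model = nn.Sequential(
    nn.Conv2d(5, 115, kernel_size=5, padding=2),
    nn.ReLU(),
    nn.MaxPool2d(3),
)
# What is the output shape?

Input shape: (19, 5, 126, 23)
  -> after Conv2d: (19, 115, 126, 23)
  -> after ReLU: (19, 115, 126, 23)
Output shape: (19, 115, 42, 7)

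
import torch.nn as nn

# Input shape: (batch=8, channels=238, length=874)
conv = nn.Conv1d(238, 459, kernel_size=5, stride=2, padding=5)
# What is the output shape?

Input shape: (8, 238, 874)
Output shape: (8, 459, 440)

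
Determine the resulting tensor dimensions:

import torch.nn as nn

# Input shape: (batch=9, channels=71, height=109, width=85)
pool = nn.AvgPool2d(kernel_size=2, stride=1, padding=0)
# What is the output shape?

Input shape: (9, 71, 109, 85)
Output shape: (9, 71, 108, 84)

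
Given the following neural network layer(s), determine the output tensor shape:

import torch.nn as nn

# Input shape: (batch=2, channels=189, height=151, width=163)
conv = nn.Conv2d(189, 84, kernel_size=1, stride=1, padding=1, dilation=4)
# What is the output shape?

Input shape: (2, 189, 151, 163)
Output shape: (2, 84, 153, 165)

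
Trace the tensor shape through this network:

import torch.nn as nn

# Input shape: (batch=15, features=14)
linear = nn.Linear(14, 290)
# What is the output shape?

Input shape: (15, 14)
Output shape: (15, 290)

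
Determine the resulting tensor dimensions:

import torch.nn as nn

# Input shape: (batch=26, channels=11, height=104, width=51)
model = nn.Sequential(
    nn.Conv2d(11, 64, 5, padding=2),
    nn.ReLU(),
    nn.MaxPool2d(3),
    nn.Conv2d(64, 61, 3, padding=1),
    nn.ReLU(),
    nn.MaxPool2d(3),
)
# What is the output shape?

Input shape: (26, 11, 104, 51)
  -> after first Conv2d: (26, 64, 104, 51)
  -> after first MaxPool2d: (26, 64, 34, 17)
  -> after second Conv2d: (26, 61, 34, 17)
Output shape: (26, 61, 11, 5)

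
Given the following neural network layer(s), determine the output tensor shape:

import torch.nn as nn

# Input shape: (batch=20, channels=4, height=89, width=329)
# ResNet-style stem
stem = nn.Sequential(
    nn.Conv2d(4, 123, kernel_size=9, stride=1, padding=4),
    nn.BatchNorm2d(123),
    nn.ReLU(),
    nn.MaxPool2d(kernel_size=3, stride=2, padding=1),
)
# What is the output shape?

Input shape: (20, 4, 89, 329)
  -> after Conv2d 9x9 stride=1: (20, 123, 89, 329)
Output shape: (20, 123, 45, 165)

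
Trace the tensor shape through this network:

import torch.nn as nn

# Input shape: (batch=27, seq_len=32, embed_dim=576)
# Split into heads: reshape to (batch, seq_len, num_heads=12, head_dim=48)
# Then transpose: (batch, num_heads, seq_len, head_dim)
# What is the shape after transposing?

Input shape: (27, 32, 576)
  -> after reshape: (27, 32, 12, 48)
Output shape: (27, 12, 32, 48)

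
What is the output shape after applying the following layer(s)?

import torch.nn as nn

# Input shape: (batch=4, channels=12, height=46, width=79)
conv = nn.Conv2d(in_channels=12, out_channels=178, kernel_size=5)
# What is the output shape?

Input shape: (4, 12, 46, 79)
Output shape: (4, 178, 42, 75)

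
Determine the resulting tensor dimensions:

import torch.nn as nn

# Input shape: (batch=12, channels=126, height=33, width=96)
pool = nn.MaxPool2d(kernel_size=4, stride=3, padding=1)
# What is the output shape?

Input shape: (12, 126, 33, 96)
Output shape: (12, 126, 11, 32)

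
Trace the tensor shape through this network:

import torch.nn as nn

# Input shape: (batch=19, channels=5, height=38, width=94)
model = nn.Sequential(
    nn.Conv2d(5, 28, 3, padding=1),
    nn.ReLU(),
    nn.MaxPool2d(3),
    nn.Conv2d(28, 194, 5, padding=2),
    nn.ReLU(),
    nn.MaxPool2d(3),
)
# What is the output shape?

Input shape: (19, 5, 38, 94)
  -> after first Conv2d: (19, 28, 38, 94)
  -> after first MaxPool2d: (19, 28, 12, 31)
  -> after second Conv2d: (19, 194, 12, 31)
Output shape: (19, 194, 4, 10)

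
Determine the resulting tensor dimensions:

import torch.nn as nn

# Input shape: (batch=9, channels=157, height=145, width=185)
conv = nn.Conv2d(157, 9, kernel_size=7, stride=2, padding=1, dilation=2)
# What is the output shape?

Input shape: (9, 157, 145, 185)
Output shape: (9, 9, 68, 88)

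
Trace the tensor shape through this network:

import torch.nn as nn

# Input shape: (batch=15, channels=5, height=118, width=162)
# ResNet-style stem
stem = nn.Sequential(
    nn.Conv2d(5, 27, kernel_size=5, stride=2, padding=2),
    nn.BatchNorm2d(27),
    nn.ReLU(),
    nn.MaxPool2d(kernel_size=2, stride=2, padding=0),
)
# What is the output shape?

Input shape: (15, 5, 118, 162)
  -> after Conv2d 5x5 stride=2: (15, 27, 59, 81)
Output shape: (15, 27, 29, 40)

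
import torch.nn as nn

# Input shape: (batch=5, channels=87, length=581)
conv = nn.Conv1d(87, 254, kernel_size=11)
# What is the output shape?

Input shape: (5, 87, 581)
Output shape: (5, 254, 571)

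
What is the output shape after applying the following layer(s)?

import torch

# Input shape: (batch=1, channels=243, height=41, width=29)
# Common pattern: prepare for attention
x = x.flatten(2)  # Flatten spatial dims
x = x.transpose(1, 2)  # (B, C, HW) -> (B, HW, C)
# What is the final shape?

Input shape: (1, 243, 41, 29)
  -> after flatten(2): (1, 243, 1189)
Output shape: (1, 1189, 243)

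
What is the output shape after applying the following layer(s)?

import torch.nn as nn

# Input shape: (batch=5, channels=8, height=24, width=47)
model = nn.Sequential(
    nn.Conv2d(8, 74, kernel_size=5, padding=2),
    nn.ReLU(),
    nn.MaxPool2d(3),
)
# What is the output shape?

Input shape: (5, 8, 24, 47)
  -> after Conv2d: (5, 74, 24, 47)
  -> after ReLU: (5, 74, 24, 47)
Output shape: (5, 74, 8, 15)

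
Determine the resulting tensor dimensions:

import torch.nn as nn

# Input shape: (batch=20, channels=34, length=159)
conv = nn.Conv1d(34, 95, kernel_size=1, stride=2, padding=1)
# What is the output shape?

Input shape: (20, 34, 159)
Output shape: (20, 95, 81)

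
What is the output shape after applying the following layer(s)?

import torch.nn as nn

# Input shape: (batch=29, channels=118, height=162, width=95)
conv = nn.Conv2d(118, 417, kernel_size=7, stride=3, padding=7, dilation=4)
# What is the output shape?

Input shape: (29, 118, 162, 95)
Output shape: (29, 417, 51, 29)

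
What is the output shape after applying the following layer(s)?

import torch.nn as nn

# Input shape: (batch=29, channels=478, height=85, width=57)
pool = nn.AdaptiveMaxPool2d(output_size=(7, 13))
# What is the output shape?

Input shape: (29, 478, 85, 57)
Output shape: (29, 478, 7, 13)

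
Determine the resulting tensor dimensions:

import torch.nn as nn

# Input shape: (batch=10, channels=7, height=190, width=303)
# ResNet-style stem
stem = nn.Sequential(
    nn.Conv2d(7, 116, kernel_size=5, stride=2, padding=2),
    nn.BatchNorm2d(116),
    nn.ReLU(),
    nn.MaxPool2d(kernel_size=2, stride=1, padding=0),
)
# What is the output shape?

Input shape: (10, 7, 190, 303)
  -> after Conv2d 5x5 stride=2: (10, 116, 95, 152)
Output shape: (10, 116, 94, 151)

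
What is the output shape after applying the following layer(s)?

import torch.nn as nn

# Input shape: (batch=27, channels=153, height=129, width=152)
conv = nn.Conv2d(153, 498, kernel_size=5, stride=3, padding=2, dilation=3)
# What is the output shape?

Input shape: (27, 153, 129, 152)
Output shape: (27, 498, 41, 48)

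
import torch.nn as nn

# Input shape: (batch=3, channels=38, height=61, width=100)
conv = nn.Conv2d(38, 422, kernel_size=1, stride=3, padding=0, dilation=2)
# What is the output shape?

Input shape: (3, 38, 61, 100)
Output shape: (3, 422, 21, 34)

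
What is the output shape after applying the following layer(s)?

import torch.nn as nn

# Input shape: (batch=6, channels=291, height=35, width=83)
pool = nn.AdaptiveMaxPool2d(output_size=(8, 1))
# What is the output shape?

Input shape: (6, 291, 35, 83)
Output shape: (6, 291, 8, 1)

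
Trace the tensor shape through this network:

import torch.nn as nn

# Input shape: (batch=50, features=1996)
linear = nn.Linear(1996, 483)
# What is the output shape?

Input shape: (50, 1996)
Output shape: (50, 483)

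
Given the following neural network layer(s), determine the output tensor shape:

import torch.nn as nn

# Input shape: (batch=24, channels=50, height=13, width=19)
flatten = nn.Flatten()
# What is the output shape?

Input shape: (24, 50, 13, 19)
Output shape: (24, 12350)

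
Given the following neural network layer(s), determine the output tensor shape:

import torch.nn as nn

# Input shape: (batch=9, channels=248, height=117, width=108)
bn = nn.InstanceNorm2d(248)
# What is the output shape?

Input shape: (9, 248, 117, 108)
Output shape: (9, 248, 117, 108)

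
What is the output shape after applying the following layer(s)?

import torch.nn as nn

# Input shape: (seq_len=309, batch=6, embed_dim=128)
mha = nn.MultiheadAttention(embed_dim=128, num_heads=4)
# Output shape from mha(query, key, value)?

Input shape: (309, 6, 128)
Output shape: (309, 6, 128)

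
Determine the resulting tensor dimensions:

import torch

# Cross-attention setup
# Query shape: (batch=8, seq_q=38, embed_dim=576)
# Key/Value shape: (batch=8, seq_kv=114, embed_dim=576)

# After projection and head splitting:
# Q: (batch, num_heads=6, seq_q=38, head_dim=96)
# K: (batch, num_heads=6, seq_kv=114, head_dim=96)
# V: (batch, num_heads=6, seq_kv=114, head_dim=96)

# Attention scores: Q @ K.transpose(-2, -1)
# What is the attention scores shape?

Input shape: (8, 38, 576)
Output shape: (8, 6, 38, 114)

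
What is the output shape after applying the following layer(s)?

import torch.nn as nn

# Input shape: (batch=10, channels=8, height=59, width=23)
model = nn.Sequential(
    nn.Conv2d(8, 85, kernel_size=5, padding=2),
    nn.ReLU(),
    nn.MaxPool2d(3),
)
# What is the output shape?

Input shape: (10, 8, 59, 23)
  -> after Conv2d: (10, 85, 59, 23)
  -> after ReLU: (10, 85, 59, 23)
Output shape: (10, 85, 19, 7)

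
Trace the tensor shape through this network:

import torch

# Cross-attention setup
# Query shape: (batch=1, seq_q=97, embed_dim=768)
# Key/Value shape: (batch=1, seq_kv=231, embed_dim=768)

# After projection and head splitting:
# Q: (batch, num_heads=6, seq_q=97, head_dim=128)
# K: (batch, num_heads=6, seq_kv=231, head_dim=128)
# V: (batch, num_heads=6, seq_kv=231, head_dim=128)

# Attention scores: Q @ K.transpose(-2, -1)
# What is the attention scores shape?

Input shape: (1, 97, 768)
Output shape: (1, 6, 97, 231)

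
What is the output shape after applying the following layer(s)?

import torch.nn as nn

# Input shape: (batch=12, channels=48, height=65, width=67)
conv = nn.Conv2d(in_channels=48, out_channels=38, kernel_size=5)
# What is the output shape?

Input shape: (12, 48, 65, 67)
Output shape: (12, 38, 61, 63)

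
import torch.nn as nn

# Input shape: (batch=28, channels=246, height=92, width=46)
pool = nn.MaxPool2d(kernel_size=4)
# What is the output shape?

Input shape: (28, 246, 92, 46)
Output shape: (28, 246, 23, 11)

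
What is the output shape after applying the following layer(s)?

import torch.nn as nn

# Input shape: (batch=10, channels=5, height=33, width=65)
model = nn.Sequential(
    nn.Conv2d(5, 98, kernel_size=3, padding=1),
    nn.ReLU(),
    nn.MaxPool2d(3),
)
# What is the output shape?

Input shape: (10, 5, 33, 65)
  -> after Conv2d: (10, 98, 33, 65)
  -> after ReLU: (10, 98, 33, 65)
Output shape: (10, 98, 11, 21)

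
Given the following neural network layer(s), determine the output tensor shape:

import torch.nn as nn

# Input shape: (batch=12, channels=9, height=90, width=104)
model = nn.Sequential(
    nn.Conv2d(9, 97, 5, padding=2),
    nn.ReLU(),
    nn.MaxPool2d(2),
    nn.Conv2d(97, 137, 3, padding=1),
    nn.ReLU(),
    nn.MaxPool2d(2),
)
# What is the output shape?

Input shape: (12, 9, 90, 104)
  -> after first Conv2d: (12, 97, 90, 104)
  -> after first MaxPool2d: (12, 97, 45, 52)
  -> after second Conv2d: (12, 137, 45, 52)
Output shape: (12, 137, 22, 26)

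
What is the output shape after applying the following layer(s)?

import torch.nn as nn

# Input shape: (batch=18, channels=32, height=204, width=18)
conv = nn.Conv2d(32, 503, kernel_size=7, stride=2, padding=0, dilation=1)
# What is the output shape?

Input shape: (18, 32, 204, 18)
Output shape: (18, 503, 99, 6)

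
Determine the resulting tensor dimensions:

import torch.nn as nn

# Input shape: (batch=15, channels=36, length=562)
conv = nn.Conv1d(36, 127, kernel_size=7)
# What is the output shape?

Input shape: (15, 36, 562)
Output shape: (15, 127, 556)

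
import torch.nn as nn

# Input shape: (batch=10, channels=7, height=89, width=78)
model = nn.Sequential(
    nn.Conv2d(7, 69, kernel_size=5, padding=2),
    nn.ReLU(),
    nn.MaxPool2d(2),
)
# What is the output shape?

Input shape: (10, 7, 89, 78)
  -> after Conv2d: (10, 69, 89, 78)
  -> after ReLU: (10, 69, 89, 78)
Output shape: (10, 69, 44, 39)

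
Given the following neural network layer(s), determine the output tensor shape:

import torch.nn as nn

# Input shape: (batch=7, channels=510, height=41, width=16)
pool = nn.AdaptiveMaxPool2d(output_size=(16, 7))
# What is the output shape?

Input shape: (7, 510, 41, 16)
Output shape: (7, 510, 16, 7)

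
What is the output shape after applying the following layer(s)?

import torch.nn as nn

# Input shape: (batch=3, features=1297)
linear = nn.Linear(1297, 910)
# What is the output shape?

Input shape: (3, 1297)
Output shape: (3, 910)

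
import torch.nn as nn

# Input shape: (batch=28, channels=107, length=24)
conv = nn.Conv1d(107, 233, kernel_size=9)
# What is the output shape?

Input shape: (28, 107, 24)
Output shape: (28, 233, 16)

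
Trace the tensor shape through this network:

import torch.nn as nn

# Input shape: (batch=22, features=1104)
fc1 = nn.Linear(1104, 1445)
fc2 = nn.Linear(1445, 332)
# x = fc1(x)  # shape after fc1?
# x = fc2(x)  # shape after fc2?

Input shape: (22, 1104)
  -> after fc1: (22, 1445)
Output shape: (22, 332)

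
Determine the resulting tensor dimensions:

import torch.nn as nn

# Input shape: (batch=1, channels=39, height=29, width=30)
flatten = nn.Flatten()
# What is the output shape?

Input shape: (1, 39, 29, 30)
Output shape: (1, 33930)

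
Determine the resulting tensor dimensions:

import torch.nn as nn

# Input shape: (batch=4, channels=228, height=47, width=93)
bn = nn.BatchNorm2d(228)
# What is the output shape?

Input shape: (4, 228, 47, 93)
Output shape: (4, 228, 47, 93)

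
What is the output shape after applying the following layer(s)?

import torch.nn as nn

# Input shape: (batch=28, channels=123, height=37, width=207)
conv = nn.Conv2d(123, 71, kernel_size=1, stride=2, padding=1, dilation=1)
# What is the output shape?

Input shape: (28, 123, 37, 207)
Output shape: (28, 71, 20, 105)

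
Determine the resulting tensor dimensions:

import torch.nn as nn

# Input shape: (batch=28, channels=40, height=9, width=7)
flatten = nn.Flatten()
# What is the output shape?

Input shape: (28, 40, 9, 7)
Output shape: (28, 2520)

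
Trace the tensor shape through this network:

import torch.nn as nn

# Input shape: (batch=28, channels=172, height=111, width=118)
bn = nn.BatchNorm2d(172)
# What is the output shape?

Input shape: (28, 172, 111, 118)
Output shape: (28, 172, 111, 118)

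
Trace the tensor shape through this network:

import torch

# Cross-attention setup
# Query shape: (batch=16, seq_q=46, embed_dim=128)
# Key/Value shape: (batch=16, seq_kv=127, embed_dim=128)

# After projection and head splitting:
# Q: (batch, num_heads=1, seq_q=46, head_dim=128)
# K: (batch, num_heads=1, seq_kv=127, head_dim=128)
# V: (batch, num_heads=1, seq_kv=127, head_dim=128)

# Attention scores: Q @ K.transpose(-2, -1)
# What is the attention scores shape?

Input shape: (16, 46, 128)
Output shape: (16, 1, 46, 127)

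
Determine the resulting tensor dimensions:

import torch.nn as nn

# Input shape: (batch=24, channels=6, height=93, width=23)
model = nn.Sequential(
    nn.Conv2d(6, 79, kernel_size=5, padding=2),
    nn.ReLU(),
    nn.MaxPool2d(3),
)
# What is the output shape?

Input shape: (24, 6, 93, 23)
  -> after Conv2d: (24, 79, 93, 23)
  -> after ReLU: (24, 79, 93, 23)
Output shape: (24, 79, 31, 7)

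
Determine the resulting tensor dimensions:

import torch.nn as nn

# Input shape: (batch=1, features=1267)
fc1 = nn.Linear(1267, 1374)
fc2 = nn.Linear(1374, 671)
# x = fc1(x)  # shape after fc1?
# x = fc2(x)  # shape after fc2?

Input shape: (1, 1267)
  -> after fc1: (1, 1374)
Output shape: (1, 671)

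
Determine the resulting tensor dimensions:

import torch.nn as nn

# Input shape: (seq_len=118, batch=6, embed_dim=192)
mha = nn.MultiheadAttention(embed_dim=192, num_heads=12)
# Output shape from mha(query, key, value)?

Input shape: (118, 6, 192)
Output shape: (118, 6, 192)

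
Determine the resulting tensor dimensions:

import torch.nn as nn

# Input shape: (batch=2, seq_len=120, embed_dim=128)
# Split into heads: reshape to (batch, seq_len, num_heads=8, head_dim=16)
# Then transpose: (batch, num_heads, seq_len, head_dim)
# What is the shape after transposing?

Input shape: (2, 120, 128)
  -> after reshape: (2, 120, 8, 16)
Output shape: (2, 8, 120, 16)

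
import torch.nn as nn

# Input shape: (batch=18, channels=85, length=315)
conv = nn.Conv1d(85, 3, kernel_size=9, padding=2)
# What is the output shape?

Input shape: (18, 85, 315)
Output shape: (18, 3, 311)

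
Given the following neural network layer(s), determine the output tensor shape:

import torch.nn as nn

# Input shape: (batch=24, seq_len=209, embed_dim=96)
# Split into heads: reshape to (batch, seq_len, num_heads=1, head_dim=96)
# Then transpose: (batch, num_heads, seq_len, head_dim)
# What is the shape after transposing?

Input shape: (24, 209, 96)
  -> after reshape: (24, 209, 1, 96)
Output shape: (24, 1, 209, 96)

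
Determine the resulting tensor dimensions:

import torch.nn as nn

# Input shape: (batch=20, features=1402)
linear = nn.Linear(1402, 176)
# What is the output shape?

Input shape: (20, 1402)
Output shape: (20, 176)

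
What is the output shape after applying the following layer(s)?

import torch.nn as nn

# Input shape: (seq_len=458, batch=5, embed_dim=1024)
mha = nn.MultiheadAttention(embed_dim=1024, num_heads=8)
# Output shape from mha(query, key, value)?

Input shape: (458, 5, 1024)
Output shape: (458, 5, 1024)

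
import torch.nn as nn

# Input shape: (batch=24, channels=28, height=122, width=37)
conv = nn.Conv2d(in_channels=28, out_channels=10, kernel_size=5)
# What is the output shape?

Input shape: (24, 28, 122, 37)
Output shape: (24, 10, 118, 33)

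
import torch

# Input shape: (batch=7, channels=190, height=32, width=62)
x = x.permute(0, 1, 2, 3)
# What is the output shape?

Input shape: (7, 190, 32, 62)
Output shape: (7, 190, 32, 62)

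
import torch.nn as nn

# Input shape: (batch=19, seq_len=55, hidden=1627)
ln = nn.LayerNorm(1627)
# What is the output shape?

Input shape: (19, 55, 1627)
Output shape: (19, 55, 1627)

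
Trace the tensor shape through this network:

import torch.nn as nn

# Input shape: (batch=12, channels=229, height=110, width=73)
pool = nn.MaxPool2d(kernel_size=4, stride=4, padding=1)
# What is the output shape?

Input shape: (12, 229, 110, 73)
Output shape: (12, 229, 28, 18)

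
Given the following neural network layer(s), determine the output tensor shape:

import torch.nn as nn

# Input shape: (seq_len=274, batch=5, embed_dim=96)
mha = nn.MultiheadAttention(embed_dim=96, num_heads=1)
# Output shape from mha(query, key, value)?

Input shape: (274, 5, 96)
Output shape: (274, 5, 96)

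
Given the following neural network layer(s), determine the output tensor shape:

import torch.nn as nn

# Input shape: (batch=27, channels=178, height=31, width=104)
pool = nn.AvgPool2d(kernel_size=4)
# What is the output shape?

Input shape: (27, 178, 31, 104)
Output shape: (27, 178, 7, 26)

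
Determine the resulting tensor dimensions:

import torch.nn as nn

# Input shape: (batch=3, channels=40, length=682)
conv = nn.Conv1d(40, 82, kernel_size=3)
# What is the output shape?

Input shape: (3, 40, 682)
Output shape: (3, 82, 680)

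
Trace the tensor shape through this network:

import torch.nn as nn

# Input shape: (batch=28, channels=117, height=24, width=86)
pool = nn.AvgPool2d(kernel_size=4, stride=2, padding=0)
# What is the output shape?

Input shape: (28, 117, 24, 86)
Output shape: (28, 117, 11, 42)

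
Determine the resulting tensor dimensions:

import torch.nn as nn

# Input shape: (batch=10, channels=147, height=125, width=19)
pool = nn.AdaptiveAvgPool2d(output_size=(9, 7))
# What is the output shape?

Input shape: (10, 147, 125, 19)
Output shape: (10, 147, 9, 7)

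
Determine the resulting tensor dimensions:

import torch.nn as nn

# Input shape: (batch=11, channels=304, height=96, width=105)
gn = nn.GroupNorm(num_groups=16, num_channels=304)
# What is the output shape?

Input shape: (11, 304, 96, 105)
Output shape: (11, 304, 96, 105)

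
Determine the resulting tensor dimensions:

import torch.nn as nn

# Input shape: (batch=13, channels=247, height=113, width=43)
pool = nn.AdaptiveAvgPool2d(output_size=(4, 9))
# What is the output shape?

Input shape: (13, 247, 113, 43)
Output shape: (13, 247, 4, 9)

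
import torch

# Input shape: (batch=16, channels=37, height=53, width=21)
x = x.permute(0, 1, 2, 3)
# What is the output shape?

Input shape: (16, 37, 53, 21)
Output shape: (16, 37, 53, 21)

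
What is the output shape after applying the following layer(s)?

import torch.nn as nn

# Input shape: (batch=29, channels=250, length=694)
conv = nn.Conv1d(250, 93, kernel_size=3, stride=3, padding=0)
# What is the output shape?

Input shape: (29, 250, 694)
Output shape: (29, 93, 231)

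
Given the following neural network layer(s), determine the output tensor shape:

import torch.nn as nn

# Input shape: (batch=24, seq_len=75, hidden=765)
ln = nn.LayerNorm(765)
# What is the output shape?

Input shape: (24, 75, 765)
Output shape: (24, 75, 765)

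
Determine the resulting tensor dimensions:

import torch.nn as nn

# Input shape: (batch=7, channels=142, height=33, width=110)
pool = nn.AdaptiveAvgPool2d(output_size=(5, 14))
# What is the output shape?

Input shape: (7, 142, 33, 110)
Output shape: (7, 142, 5, 14)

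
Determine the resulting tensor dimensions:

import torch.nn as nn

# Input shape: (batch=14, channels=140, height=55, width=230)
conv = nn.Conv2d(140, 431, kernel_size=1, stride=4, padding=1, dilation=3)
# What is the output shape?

Input shape: (14, 140, 55, 230)
Output shape: (14, 431, 15, 58)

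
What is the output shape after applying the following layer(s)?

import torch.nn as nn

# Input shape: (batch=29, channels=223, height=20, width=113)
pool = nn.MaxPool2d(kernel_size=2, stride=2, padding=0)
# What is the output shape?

Input shape: (29, 223, 20, 113)
Output shape: (29, 223, 10, 56)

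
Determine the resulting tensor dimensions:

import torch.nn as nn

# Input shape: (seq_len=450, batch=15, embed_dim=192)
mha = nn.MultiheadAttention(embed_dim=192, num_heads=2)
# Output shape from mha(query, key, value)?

Input shape: (450, 15, 192)
Output shape: (450, 15, 192)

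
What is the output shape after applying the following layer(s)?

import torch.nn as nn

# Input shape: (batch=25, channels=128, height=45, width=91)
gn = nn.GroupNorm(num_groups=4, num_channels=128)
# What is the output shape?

Input shape: (25, 128, 45, 91)
Output shape: (25, 128, 45, 91)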